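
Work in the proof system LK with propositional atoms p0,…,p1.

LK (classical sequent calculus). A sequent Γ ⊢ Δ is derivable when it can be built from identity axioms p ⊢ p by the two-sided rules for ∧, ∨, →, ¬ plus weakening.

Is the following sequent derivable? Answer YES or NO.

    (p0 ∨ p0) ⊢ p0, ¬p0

Derivation (root first):
[¬R] (p0 ∨ p0) ⊢ p0, ¬p0
  [WL] (p0 ∨ p0), p0 ⊢ p0
    [∨L] (p0 ∨ p0) ⊢ p0
      [Ax] p0 ⊢ p0
      [Ax] p0 ⊢ p0

Result: YES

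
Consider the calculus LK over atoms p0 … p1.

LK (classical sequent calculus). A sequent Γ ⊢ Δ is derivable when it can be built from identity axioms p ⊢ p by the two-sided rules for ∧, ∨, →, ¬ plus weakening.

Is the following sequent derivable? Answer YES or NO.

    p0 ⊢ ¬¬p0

Derivation (root first):
[¬R] p0 ⊢ ¬¬p0
  [¬L] p0, ¬p0 ⊢ 
    [Ax] p0 ⊢ p0

Result: YES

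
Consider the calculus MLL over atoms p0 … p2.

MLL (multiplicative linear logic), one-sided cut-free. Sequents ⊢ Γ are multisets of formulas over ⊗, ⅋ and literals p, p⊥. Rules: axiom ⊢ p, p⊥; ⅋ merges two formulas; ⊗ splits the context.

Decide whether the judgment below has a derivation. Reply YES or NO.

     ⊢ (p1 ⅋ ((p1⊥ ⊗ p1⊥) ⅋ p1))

Derivation (root first):
[⅋]  ⊢ (p1 ⅋ ((p1⊥ ⊗ p1⊥) ⅋ p1))
  [⅋]  ⊢ p1, ((p1⊥ ⊗ p1⊥) ⅋ p1)
    [⊗]  ⊢ p1, p1, (p1⊥ ⊗ p1⊥)
      [Ax]  ⊢ p1, p1⊥
      [Ax]  ⊢ p1, p1⊥

Result: YES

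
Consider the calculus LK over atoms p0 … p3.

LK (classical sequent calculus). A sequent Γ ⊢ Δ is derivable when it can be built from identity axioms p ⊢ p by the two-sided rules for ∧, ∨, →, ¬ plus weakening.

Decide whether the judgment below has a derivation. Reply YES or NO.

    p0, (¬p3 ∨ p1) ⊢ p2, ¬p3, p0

Derivation (root first):
[∨L] p0, (¬p3 ∨ p1) ⊢ p2, ¬p3, p0
  [¬R] ¬p3 ⊢ ¬p3
    [¬L] p3, ¬p3 ⊢ 
      [Ax] p3 ⊢ p3
  [WR] p0, p1 ⊢ p0, p2
    [WL] p0, p1 ⊢ p0
      [Ax] p0 ⊢ p0

Result: YES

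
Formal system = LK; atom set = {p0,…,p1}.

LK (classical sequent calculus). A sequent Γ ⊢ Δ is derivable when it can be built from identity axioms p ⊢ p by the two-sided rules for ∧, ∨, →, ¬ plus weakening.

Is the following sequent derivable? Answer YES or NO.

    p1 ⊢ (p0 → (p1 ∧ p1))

Derivation (root first):
[→R] p1 ⊢ (p0 → (p1 ∧ p1))
  [∧R] p1, p0 ⊢ (p1 ∧ p1)
    [WL] p1, p0 ⊢ p1
      [Ax] p1 ⊢ p1
    [WL] p1, p0 ⊢ p1
      [Ax] p1 ⊢ p1

Result: YES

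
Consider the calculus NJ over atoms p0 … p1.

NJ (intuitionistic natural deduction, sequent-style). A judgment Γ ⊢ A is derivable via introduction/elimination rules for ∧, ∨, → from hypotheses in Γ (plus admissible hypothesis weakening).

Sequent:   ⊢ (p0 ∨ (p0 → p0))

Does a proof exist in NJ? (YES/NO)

Proof tree:
[∨I₂]  ⊢ (p0 ∨ (p0 → p0))
  [→I]  ⊢ (p0 → p0)
    [Ax] p0 ⊢ p0

Result: YES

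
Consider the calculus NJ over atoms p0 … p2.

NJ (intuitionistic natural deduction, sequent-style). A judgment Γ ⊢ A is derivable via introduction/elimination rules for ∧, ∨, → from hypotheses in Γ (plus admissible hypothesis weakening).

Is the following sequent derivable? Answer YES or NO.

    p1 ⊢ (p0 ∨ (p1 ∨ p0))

Derivation trace:
[∨I₂] p1 ⊢ (p0 ∨ (p1 ∨ p0))
  [∨I₁] p1 ⊢ (p1 ∨ p0)
    [Ax] p1 ⊢ p1

Result: YES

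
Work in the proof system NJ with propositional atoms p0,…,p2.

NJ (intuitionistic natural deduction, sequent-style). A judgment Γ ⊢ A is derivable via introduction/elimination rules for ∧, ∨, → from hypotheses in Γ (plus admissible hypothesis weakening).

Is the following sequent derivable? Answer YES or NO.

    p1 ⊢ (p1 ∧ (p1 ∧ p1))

Proof tree:
[∧I] p1 ⊢ (p1 ∧ (p1 ∧ p1))
  [Ax] p1 ⊢ p1
  [∧I] p1 ⊢ (p1 ∧ p1)
    [Ax] p1 ⊢ p1
    [Ax] p1 ⊢ p1

Result: YES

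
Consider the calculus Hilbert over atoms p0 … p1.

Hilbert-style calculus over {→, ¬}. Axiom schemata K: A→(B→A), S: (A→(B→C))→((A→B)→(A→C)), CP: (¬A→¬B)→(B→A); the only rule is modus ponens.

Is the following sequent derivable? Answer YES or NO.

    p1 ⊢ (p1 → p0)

Search for a countermodel by truth-table:
  v=00: Γ:[p1=F] Δ:[(p1 → p0)=T] refutes=False
  v=01: Γ:[p1=T] Δ:[(p1 → p0)=F] refutes=True  ← countermodel

Result: NO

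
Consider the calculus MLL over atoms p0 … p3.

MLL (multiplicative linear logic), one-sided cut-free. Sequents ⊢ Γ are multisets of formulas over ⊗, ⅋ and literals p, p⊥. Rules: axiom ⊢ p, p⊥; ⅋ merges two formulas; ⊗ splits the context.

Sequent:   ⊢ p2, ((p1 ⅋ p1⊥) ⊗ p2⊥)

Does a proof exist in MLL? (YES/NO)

Derivation (root first):
[⊗]  ⊢ p2, ((p1 ⅋ p1⊥) ⊗ p2⊥)
  [⅋]  ⊢ (p1 ⅋ p1⊥)
    [Ax]  ⊢ p1, p1⊥
  [Ax]  ⊢ p2, p2⊥

Result: YES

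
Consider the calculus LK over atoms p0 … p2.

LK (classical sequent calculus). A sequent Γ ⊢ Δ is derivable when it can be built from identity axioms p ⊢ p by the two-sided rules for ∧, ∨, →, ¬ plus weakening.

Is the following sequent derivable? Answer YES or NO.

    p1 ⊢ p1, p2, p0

Derivation (root first):
[WR] p1 ⊢ p1, p2, p0
  [WR] p1 ⊢ p1, p2
    [Ax] p1 ⊢ p1

Result: YES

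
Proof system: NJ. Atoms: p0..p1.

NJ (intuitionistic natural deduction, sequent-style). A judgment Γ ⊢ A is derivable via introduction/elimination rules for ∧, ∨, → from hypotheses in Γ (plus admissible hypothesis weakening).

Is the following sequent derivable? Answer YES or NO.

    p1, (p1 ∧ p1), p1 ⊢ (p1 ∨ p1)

Derivation (root first):
[∨I₁] p1, (p1 ∧ p1), p1 ⊢ (p1 ∨ p1)
  [Wk] p1, (p1 ∧ p1), p1 ⊢ p1
    [Wk] p1, (p1 ∧ p1) ⊢ p1
      [Ax] p1 ⊢ p1

Result: YES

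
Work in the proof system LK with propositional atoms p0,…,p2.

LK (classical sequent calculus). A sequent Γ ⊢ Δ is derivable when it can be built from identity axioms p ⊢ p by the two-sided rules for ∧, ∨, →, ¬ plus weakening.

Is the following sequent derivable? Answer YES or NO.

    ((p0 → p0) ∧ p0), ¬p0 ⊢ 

Proof tree:
[¬L] ((p0 → p0) ∧ p0), ¬p0 ⊢ 
  [∧L] ((p0 → p0) ∧ p0) ⊢ p0
    [→L] p0, (p0 → p0) ⊢ p0
      [Ax] p0 ⊢ p0
      [Ax] p0 ⊢ p0

Result: YES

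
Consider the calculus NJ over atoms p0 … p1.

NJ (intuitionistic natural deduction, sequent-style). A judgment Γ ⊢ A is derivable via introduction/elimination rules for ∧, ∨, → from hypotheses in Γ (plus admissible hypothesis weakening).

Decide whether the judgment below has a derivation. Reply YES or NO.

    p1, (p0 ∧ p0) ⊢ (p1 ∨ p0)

Proof tree:
[Wk] p1, (p0 ∧ p0) ⊢ (p1 ∨ p0)
  [∨I₁] p1 ⊢ (p1 ∨ p0)
    [Ax] p1 ⊢ p1

Result: YES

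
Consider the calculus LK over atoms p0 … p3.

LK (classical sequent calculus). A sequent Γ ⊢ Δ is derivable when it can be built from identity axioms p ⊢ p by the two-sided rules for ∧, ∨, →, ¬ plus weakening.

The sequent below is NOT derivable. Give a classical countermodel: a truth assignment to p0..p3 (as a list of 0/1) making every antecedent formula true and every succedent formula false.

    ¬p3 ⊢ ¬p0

Enumerate valuations to refute Γ ⊢ Δ:
  v=0000: Γ:[¬p3=T] Δ:[¬p0=T] refutes=False
  v=0001: Γ:[¬p3=F] Δ:[¬p0=T] refutes=False
  v=0010: Γ:[¬p3=T] Δ:[¬p0=T] refutes=False
  v=0011: Γ:[¬p3=F] Δ:[¬p0=T] refutes=False
  v=0100: Γ:[¬p3=T] Δ:[¬p0=T] refutes=False
  v=0101: Γ:[¬p3=F] Δ:[¬p0=T] refutes=False
  v=0110: Γ:[¬p3=T] Δ:[¬p0=T] refutes=False
  v=0111: Γ:[¬p3=F] Δ:[¬p0=T] refutes=False
  v=1000: Γ:[¬p3=T] Δ:[¬p0=F] refutes=True  ← countermodel

Result: [1, 0, 0, 0]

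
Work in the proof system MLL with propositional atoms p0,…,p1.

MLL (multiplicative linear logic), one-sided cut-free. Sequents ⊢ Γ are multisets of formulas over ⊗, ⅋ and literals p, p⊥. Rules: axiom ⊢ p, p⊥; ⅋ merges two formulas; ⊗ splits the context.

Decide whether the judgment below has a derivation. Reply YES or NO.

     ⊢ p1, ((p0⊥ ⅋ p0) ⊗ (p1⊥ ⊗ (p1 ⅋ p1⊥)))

Derivation (root first):
[⊗]  ⊢ p1, ((p0⊥ ⅋ p0) ⊗ (p1⊥ ⊗ (p1 ⅋ p1⊥)))
  [⅋]  ⊢ (p0⊥ ⅋ p0)
    [Ax]  ⊢ p0, p0⊥
  [⊗]  ⊢ p1, (p1⊥ ⊗ (p1 ⅋ p1⊥))
    [Ax]  ⊢ p1, p1⊥
    [⅋]  ⊢ (p1 ⅋ p1⊥)
      [Ax]  ⊢ p1, p1⊥

Result: YES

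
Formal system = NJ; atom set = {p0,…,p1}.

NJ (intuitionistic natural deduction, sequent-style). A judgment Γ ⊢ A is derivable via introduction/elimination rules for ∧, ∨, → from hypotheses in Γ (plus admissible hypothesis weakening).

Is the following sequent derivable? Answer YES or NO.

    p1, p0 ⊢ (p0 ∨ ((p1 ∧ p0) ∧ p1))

Proof tree:
[∨I₂] p1, p0 ⊢ (p0 ∨ ((p1 ∧ p0) ∧ p1))
  [∧I] p1, p0 ⊢ ((p1 ∧ p0) ∧ p1)
    [∧I] p1, p0 ⊢ (p1 ∧ p0)
      [Ax] p1 ⊢ p1
      [Ax] p0 ⊢ p0
    [Ax] p1 ⊢ p1

Result: YES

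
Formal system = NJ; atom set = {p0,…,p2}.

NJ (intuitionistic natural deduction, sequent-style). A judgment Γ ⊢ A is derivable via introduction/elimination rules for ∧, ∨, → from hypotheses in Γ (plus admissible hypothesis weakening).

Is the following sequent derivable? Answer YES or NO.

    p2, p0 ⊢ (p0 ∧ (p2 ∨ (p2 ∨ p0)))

Derivation (root first):
[∧I] p2, p0 ⊢ (p0 ∧ (p2 ∨ (p2 ∨ p0)))
  [Ax] p0 ⊢ p0
  [∨I₂] p2 ⊢ (p2 ∨ (p2 ∨ p0))
    [∨I₁] p2 ⊢ (p2 ∨ p0)
      [Ax] p2 ⊢ p2

Result: YES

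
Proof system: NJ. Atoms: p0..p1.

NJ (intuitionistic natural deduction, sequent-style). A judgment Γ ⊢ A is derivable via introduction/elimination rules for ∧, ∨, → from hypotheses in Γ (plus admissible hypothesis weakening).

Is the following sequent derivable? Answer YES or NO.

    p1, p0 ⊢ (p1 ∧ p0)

Proof tree:
[→E] p1, p0 ⊢ (p1 ∧ p0)
  [→I] p0 ⊢ (p1 → (p1 ∧ p0))
    [∧I] p1, p0 ⊢ (p1 ∧ p0)
      [Ax] p1 ⊢ p1
      [Wk] p0, p0 ⊢ p0
        [Ax] p0 ⊢ p0
  [Ax] p1 ⊢ p1

Result: YES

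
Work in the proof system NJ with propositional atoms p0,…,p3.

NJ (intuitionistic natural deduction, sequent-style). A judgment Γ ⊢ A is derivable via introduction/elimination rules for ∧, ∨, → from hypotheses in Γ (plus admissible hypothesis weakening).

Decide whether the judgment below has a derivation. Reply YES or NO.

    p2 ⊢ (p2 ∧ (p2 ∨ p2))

Derivation trace:
[∧I] p2 ⊢ (p2 ∧ (p2 ∨ p2))
  [Ax] p2 ⊢ p2
  [∨I₁] p2 ⊢ (p2 ∨ p2)
    [Ax] p2 ⊢ p2

Result: YES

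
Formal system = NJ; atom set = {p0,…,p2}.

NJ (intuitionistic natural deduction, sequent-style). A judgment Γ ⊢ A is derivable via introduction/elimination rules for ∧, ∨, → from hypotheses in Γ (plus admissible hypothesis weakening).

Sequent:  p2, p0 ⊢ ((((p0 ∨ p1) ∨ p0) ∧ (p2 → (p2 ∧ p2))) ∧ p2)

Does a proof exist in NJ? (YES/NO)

Derivation (root first):
[∧I] p2, p0 ⊢ ((((p0 ∨ p1) ∨ p0) ∧ (p2 → (p2 ∧ p2))) ∧ p2)
  [∧I] p0 ⊢ (((p0 ∨ p1) ∨ p0) ∧ (p2 → (p2 ∧ p2)))
    [∨I₁] p0 ⊢ ((p0 ∨ p1) ∨ p0)
      [∨I₁] p0 ⊢ (p0 ∨ p1)
        [Ax] p0 ⊢ p0
    [→I]  ⊢ (p2 → (p2 ∧ p2))
      [∧I] p2 ⊢ (p2 ∧ p2)
        [Ax] p2 ⊢ p2
        [Ax] p2 ⊢ p2
  [Ax] p2 ⊢ p2

Result: YES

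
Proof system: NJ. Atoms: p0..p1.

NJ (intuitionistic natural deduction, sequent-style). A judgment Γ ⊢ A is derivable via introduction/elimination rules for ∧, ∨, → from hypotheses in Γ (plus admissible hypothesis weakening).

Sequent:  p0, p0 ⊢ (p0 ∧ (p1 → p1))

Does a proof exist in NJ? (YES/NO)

Proof tree:
[Wk] p0, p0 ⊢ (p0 ∧ (p1 → p1))
  [∧I] p0 ⊢ (p0 ∧ (p1 → p1))
    [Ax] p0 ⊢ p0
    [→I]  ⊢ (p1 → p1)
      [Ax] p1 ⊢ p1

Result: YES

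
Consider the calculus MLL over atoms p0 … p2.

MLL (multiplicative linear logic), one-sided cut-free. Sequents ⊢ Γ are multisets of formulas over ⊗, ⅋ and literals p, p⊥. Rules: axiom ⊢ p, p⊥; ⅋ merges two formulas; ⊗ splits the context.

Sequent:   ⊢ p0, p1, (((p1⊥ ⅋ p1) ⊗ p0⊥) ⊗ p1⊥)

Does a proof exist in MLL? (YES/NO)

Derivation (root first):
[⊗]  ⊢ p0, p1, (((p1⊥ ⅋ p1) ⊗ p0⊥) ⊗ p1⊥)
  [⊗]  ⊢ p0, ((p1⊥ ⅋ p1) ⊗ p0⊥)
    [⅋]  ⊢ (p1⊥ ⅋ p1)
      [Ax]  ⊢ p1, p1⊥
    [Ax]  ⊢ p0, p0⊥
  [Ax]  ⊢ p1, p1⊥

Result: YES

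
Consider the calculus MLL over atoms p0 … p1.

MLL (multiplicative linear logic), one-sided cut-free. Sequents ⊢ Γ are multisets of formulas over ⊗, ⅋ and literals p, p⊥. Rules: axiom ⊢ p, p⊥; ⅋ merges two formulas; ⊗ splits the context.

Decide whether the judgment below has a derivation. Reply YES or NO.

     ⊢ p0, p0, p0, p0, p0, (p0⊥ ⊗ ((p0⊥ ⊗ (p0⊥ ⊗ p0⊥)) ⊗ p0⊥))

Proof tree:
[⊗]  ⊢ p0, p0, p0, p0, p0, (p0⊥ ⊗ ((p0⊥ ⊗ (p0⊥ ⊗ p0⊥)) ⊗ p0⊥))
  [Ax]  ⊢ p0, p0⊥
  [⊗]  ⊢ p0, p0, p0, p0, ((p0⊥ ⊗ (p0⊥ ⊗ p0⊥)) ⊗ p0⊥)
    [⊗]  ⊢ p0, p0, p0, (p0⊥ ⊗ (p0⊥ ⊗ p0⊥))
      [Ax]  ⊢ p0, p0⊥
      [⊗]  ⊢ p0, p0, (p0⊥ ⊗ p0⊥)
        [Ax]  ⊢ p0, p0⊥
        [Ax]  ⊢ p0, p0⊥
    [Ax]  ⊢ p0, p0⊥

Result: YES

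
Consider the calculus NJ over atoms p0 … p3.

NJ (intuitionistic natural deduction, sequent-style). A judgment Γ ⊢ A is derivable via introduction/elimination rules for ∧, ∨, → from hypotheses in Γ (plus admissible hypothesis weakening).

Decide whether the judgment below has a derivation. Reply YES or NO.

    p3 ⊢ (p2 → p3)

Derivation trace:
[→I] p3 ⊢ (p2 → p3)
  [Wk] p3, p2 ⊢ p3
    [Ax] p3 ⊢ p3

Result: YES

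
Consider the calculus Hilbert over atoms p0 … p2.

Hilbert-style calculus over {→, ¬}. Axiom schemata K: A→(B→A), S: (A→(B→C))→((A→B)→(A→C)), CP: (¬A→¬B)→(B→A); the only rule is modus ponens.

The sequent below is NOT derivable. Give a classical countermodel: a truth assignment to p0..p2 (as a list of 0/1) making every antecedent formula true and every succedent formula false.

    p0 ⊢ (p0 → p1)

Search for a countermodel by truth-table:
  v=000: Γ:[p0=F] Δ:[(p0 → p1)=T] refutes=False
  v=001: Γ:[p0=F] Δ:[(p0 → p1)=T] refutes=False
  v=010: Γ:[p0=F] Δ:[(p0 → p1)=T] refutes=False
  v=011: Γ:[p0=F] Δ:[(p0 → p1)=T] refutes=False
  v=100: Γ:[p0=T] Δ:[(p0 → p1)=F] refutes=True  ← countermodel

Result: [1, 0, 0]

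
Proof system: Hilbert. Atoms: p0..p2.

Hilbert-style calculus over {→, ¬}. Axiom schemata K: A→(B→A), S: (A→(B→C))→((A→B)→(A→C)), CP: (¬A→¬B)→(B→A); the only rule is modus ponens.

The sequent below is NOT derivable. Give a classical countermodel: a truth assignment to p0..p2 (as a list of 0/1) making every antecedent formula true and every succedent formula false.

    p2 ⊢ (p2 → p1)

Enumerate valuations to refute Γ ⊢ Δ:
  v=000: Γ:[p2=F] Δ:[(p2 → p1)=T] refutes=False
  v=001: Γ:[p2=T] Δ:[(p2 → p1)=F] refutes=True  ← countermodel

Result: [0, 0, 1]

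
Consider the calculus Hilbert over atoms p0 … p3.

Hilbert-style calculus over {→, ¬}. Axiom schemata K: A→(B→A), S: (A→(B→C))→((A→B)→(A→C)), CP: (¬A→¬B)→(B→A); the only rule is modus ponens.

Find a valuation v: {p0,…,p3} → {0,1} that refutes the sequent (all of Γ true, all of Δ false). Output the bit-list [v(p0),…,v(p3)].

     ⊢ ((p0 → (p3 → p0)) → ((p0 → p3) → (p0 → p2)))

Truth-table refutation:
  v=0000: Γ:[] Δ:[((p0 → (p3 → p0)) → ((p0 → p3) → (p0 → p2)))=T] refutes=False
  v=0001: Γ:[] Δ:[((p0 → (p3 → p0)) → ((p0 → p3) → (p0 → p2)))=T] refutes=False
  v=0010: Γ:[] Δ:[((p0 → (p3 → p0)) → ((p0 → p3) → (p0 → p2)))=T] refutes=False
  v=0011: Γ:[] Δ:[((p0 → (p3 → p0)) → ((p0 → p3) → (p0 → p2)))=T] refutes=False
  v=0100: Γ:[] Δ:[((p0 → (p3 → p0)) → ((p0 → p3) → (p0 → p2)))=T] refutes=False
  v=0101: Γ:[] Δ:[((p0 → (p3 → p0)) → ((p0 → p3) → (p0 → p2)))=T] refutes=False
  v=0110: Γ:[] Δ:[((p0 → (p3 → p0)) → ((p0 → p3) → (p0 → p2)))=T] refutes=False
  v=0111: Γ:[] Δ:[((p0 → (p3 → p0)) → ((p0 → p3) → (p0 → p2)))=T] refutes=False
  v=1000: Γ:[] Δ:[((p0 → (p3 → p0)) → ((p0 → p3) → (p0 → p2)))=T] refutes=False
  v=1001: Γ:[] Δ:[((p0 → (p3 → p0)) → ((p0 → p3) → (p0 → p2)))=F] refutes=True  ← countermodel

Result: [1, 0, 0, 1]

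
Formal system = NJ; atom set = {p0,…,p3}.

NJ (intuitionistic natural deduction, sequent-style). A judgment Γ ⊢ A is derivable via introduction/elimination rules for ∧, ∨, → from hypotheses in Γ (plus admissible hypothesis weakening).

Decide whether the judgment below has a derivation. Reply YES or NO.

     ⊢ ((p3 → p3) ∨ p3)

Derivation (root first):
[∨I₁]  ⊢ ((p3 → p3) ∨ p3)
  [→I]  ⊢ (p3 → p3)
    [Ax] p3 ⊢ p3

Result: YES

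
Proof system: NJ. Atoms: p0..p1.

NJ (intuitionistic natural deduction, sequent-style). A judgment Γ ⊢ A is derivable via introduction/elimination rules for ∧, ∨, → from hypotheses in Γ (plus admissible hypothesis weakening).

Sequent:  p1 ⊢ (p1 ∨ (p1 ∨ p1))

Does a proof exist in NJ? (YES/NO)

Derivation trace:
[∨I₂] p1 ⊢ (p1 ∨ (p1 ∨ p1))
  [∨I₂] p1 ⊢ (p1 ∨ p1)
    [Ax] p1 ⊢ p1

Result: YES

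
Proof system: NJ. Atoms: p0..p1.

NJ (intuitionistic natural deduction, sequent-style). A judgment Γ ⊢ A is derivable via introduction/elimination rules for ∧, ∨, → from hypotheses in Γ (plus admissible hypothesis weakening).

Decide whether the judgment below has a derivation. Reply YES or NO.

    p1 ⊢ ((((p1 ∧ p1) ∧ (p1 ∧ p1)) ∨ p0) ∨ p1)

Proof tree:
[∨I₁] p1 ⊢ ((((p1 ∧ p1) ∧ (p1 ∧ p1)) ∨ p0) ∨ p1)
  [∨I₁] p1 ⊢ (((p1 ∧ p1) ∧ (p1 ∧ p1)) ∨ p0)
    [∧I] p1 ⊢ ((p1 ∧ p1) ∧ (p1 ∧ p1))
      [∧I] p1 ⊢ (p1 ∧ p1)
        [Ax] p1 ⊢ p1
        [Ax] p1 ⊢ p1
      [∧I] p1 ⊢ (p1 ∧ p1)
        [Ax] p1 ⊢ p1
        [Ax] p1 ⊢ p1

Result: YES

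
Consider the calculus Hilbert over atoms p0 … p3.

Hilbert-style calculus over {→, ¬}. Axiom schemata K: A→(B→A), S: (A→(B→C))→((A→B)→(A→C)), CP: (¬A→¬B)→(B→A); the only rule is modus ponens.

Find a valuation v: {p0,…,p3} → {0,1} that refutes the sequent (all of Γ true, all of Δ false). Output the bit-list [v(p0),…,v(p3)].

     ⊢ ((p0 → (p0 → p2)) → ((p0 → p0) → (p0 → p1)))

Search for a countermodel by truth-table:
  v=0000: Γ:[] Δ:[((p0 → (p0 → p2)) → ((p0 → p0) → (p0 → p1)))=T] refutes=False
  v=0001: Γ:[] Δ:[((p0 → (p0 → p2)) → ((p0 → p0) → (p0 → p1)))=T] refutes=False
  v=0010: Γ:[] Δ:[((p0 → (p0 → p2)) → ((p0 → p0) → (p0 → p1)))=T] refutes=False
  v=0011: Γ:[] Δ:[((p0 → (p0 → p2)) → ((p0 → p0) → (p0 → p1)))=T] refutes=False
  v=0100: Γ:[] Δ:[((p0 → (p0 → p2)) → ((p0 → p0) → (p0 → p1)))=T] refutes=False
  v=0101: Γ:[] Δ:[((p0 → (p0 → p2)) → ((p0 → p0) → (p0 → p1)))=T] refutes=False
  v=0110: Γ:[] Δ:[((p0 → (p0 → p2)) → ((p0 → p0) → (p0 → p1)))=T] refutes=False
  v=0111: Γ:[] Δ:[((p0 → (p0 → p2)) → ((p0 → p0) → (p0 → p1)))=T] refutes=False
  v=1000: Γ:[] Δ:[((p0 → (p0 → p2)) → ((p0 → p0) → (p0 → p1)))=T] refutes=False
  v=1001: Γ:[] Δ:[((p0 → (p0 → p2)) → ((p0 → p0) → (p0 → p1)))=T] refutes=False
  v=1010: Γ:[] Δ:[((p0 → (p0 → p2)) → ((p0 → p0) → (p0 → p1)))=F] refutes=True  ← countermodel

Result: [1, 0, 1, 0]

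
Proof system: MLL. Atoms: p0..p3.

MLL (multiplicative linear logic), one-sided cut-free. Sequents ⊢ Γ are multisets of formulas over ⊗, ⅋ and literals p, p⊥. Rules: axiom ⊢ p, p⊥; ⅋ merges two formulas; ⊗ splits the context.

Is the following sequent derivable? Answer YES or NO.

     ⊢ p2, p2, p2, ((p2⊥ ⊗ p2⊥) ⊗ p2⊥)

Derivation (root first):
[⊗]  ⊢ p2, p2, p2, ((p2⊥ ⊗ p2⊥) ⊗ p2⊥)
  [⊗]  ⊢ p2, p2, (p2⊥ ⊗ p2⊥)
    [Ax]  ⊢ p2, p2⊥
    [Ax]  ⊢ p2, p2⊥
  [Ax]  ⊢ p2, p2⊥

Result: YES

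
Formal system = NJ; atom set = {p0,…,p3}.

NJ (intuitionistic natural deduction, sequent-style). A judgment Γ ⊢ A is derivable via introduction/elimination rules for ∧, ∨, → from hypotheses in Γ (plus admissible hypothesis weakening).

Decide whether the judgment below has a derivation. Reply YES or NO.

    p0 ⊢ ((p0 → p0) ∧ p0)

Derivation trace:
[∧I] p0 ⊢ ((p0 → p0) ∧ p0)
  [→I]  ⊢ (p0 → p0)
    [Ax] p0 ⊢ p0
  [Ax] p0 ⊢ p0

Result: YES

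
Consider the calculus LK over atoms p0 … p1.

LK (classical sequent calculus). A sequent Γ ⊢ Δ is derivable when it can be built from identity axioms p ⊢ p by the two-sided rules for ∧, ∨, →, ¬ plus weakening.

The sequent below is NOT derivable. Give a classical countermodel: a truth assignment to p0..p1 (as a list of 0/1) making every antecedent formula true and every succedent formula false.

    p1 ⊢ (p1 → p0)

Truth-table refutation:
  v=00: Γ:[p1=F] Δ:[(p1 → p0)=T] refutes=False
  v=01: Γ:[p1=T] Δ:[(p1 → p0)=F] refutes=True  ← countermodel

Result: [0, 1]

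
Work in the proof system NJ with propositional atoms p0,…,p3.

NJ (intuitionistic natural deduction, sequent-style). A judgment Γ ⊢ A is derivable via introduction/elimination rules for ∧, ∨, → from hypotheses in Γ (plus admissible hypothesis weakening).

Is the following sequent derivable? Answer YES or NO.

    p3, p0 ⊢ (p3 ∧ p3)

Derivation trace:
[∧I] p3, p0 ⊢ (p3 ∧ p3)
  [Wk] p3, p3 ⊢ p3
    [Ax] p3 ⊢ p3
  [Wk] p3, p0 ⊢ p3
    [Ax] p3 ⊢ p3

Result: YES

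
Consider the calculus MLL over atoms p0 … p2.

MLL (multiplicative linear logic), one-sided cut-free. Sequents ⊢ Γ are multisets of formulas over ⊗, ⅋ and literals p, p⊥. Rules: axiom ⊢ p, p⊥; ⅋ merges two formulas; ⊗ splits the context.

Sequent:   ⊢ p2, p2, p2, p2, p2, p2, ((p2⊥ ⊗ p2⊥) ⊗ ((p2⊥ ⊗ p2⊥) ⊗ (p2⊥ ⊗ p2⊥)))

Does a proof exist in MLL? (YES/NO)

Proof tree:
[⊗]  ⊢ p2, p2, p2, p2, p2, p2, ((p2⊥ ⊗ p2⊥) ⊗ ((p2⊥ ⊗ p2⊥) ⊗ (p2⊥ ⊗ p2⊥)))
  [⊗]  ⊢ p2, p2, (p2⊥ ⊗ p2⊥)
    [Ax]  ⊢ p2, p2⊥
    [Ax]  ⊢ p2, p2⊥
  [⊗]  ⊢ p2, p2, p2, p2, ((p2⊥ ⊗ p2⊥) ⊗ (p2⊥ ⊗ p2⊥))
    [⊗]  ⊢ p2, p2, (p2⊥ ⊗ p2⊥)
      [Ax]  ⊢ p2, p2⊥
      [Ax]  ⊢ p2, p2⊥
    [⊗]  ⊢ p2, p2, (p2⊥ ⊗ p2⊥)
      [Ax]  ⊢ p2, p2⊥
      [Ax]  ⊢ p2, p2⊥

Result: YES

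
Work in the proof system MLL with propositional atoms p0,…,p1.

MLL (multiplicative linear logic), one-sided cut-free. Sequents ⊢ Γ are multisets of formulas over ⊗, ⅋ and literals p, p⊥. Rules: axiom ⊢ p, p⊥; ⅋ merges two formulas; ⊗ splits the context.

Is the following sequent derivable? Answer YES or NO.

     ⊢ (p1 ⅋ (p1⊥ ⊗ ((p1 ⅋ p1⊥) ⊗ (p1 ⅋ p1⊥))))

Derivation trace:
[⅋]  ⊢ (p1 ⅋ (p1⊥ ⊗ ((p1 ⅋ p1⊥) ⊗ (p1 ⅋ p1⊥))))
  [⊗]  ⊢ p1, (p1⊥ ⊗ ((p1 ⅋ p1⊥) ⊗ (p1 ⅋ p1⊥)))
    [Ax]  ⊢ p1, p1⊥
    [⊗]  ⊢ ((p1 ⅋ p1⊥) ⊗ (p1 ⅋ p1⊥))
      [⅋]  ⊢ (p1 ⅋ p1⊥)
        [Ax]  ⊢ p1, p1⊥
      [⅋]  ⊢ (p1 ⅋ p1⊥)
        [Ax]  ⊢ p1, p1⊥

Result: YES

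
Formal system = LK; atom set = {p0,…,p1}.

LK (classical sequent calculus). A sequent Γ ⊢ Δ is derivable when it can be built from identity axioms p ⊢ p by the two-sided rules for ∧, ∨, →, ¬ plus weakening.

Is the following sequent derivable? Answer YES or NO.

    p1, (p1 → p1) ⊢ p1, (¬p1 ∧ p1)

Derivation (root first):
[∧R] p1, (p1 → p1) ⊢ p1, (¬p1 ∧ p1)
  [¬R] (p1 → p1) ⊢ p1, ¬p1
    [→L] p1, (p1 → p1) ⊢ p1
      [Ax] p1 ⊢ p1
      [Ax] p1 ⊢ p1
  [WL] p1, p1 ⊢ p1
    [Ax] p1 ⊢ p1

Result: YES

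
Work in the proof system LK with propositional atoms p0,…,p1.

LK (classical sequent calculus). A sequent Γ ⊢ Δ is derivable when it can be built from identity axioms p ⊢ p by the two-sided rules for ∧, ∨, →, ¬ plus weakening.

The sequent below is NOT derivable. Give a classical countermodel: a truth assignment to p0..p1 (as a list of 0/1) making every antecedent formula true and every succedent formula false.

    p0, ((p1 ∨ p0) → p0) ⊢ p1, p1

Enumerate valuations to refute Γ ⊢ Δ:
  v=00: Γ:[p0=F, ((p1 ∨ p0) → p0)=T] Δ:[p1=F, p1=F] refutes=False
  v=01: Γ:[p0=F, ((p1 ∨ p0) → p0)=F] Δ:[p1=T, p1=T] refutes=False
  v=10: Γ:[p0=T, ((p1 ∨ p0) → p0)=T] Δ:[p1=F, p1=F] refutes=True  ← countermodel

Result: [1, 0]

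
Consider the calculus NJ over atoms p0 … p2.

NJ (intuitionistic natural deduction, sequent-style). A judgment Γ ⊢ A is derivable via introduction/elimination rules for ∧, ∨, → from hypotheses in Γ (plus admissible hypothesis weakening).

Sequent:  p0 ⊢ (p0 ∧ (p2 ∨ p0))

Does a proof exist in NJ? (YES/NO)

Derivation trace:
[∧I] p0 ⊢ (p0 ∧ (p2 ∨ p0))
  [Ax] p0 ⊢ p0
  [∨I₂] p0 ⊢ (p2 ∨ p0)
    [Ax] p0 ⊢ p0

Result: YES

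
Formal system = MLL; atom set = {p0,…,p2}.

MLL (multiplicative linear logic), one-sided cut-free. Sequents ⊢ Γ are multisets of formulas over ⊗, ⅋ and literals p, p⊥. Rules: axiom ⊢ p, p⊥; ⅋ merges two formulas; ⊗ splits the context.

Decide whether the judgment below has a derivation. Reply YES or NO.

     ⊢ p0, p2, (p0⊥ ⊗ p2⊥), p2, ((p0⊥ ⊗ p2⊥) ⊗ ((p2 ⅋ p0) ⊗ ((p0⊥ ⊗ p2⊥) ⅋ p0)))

Derivation trace:
[⊗]  ⊢ p0, p2, (p0⊥ ⊗ p2⊥), p2, ((p0⊥ ⊗ p2⊥) ⊗ ((p2 ⅋ p0) ⊗ ((p0⊥ ⊗ p2⊥) ⅋ p0)))
  [⊗]  ⊢ p0, p2, (p0⊥ ⊗ p2⊥)
    [Ax]  ⊢ p0, p0⊥
    [Ax]  ⊢ p2, p2⊥
  [⊗]  ⊢ (p0⊥ ⊗ p2⊥), p2, ((p2 ⅋ p0) ⊗ ((p0⊥ ⊗ p2⊥) ⅋ p0))
    [⅋]  ⊢ (p0⊥ ⊗ p2⊥), (p2 ⅋ p0)
      [⊗]  ⊢ p0, p2, (p0⊥ ⊗ p2⊥)
        [Ax]  ⊢ p0, p0⊥
        [Ax]  ⊢ p2, p2⊥
    [⅋]  ⊢ p2, ((p0⊥ ⊗ p2⊥) ⅋ p0)
      [⊗]  ⊢ p0, p2, (p0⊥ ⊗ p2⊥)
        [Ax]  ⊢ p0, p0⊥
        [Ax]  ⊢ p2, p2⊥

Result: YES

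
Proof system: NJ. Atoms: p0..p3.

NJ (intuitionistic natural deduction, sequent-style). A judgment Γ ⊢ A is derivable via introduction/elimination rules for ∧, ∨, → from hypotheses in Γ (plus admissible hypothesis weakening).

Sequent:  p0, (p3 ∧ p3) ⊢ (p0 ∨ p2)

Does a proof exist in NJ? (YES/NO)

Derivation trace:
[Wk] p0, (p3 ∧ p3) ⊢ (p0 ∨ p2)
  [∨I₁] p0 ⊢ (p0 ∨ p2)
    [Ax] p0 ⊢ p0

Result: YES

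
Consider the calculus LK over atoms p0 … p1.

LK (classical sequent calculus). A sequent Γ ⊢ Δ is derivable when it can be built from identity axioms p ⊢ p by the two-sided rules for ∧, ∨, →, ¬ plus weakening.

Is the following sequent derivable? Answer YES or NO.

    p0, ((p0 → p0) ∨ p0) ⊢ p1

Search for a countermodel by truth-table:
  v=00: Γ:[p0=F, ((p0 → p0) ∨ p0)=T] Δ:[p1=F] refutes=False
  v=01: Γ:[p0=F, ((p0 → p0) ∨ p0)=T] Δ:[p1=T] refutes=False
  v=10: Γ:[p0=T, ((p0 → p0) ∨ p0)=T] Δ:[p1=F] refutes=True  ← countermodel

Result: NO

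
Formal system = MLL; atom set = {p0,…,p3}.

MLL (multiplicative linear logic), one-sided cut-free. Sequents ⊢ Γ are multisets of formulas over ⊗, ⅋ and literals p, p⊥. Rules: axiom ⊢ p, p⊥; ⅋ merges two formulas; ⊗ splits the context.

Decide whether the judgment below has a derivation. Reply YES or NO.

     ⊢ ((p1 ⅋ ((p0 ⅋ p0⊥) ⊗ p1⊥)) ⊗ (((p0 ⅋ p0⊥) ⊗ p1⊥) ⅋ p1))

Derivation trace:
[⊗]  ⊢ ((p1 ⅋ ((p0 ⅋ p0⊥) ⊗ p1⊥)) ⊗ (((p0 ⅋ p0⊥) ⊗ p1⊥) ⅋ p1))
  [⅋]  ⊢ (p1 ⅋ ((p0 ⅋ p0⊥) ⊗ p1⊥))
    [⊗]  ⊢ p1, ((p0 ⅋ p0⊥) ⊗ p1⊥)
      [⅋]  ⊢ (p0 ⅋ p0⊥)
        [Ax]  ⊢ p0, p0⊥
      [Ax]  ⊢ p1, p1⊥
  [⅋]  ⊢ (((p0 ⅋ p0⊥) ⊗ p1⊥) ⅋ p1)
    [⊗]  ⊢ p1, ((p0 ⅋ p0⊥) ⊗ p1⊥)
      [⅋]  ⊢ (p0 ⅋ p0⊥)
        [Ax]  ⊢ p0, p0⊥
      [Ax]  ⊢ p1, p1⊥

Result: YES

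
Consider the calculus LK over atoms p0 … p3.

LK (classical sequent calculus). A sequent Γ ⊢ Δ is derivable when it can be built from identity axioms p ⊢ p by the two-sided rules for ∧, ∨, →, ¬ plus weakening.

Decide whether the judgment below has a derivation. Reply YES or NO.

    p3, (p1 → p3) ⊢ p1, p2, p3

Proof tree:
[→L] p3, (p1 → p3) ⊢ p1, p2, p3
  [WR] p3 ⊢ p3, p1
    [Ax] p3 ⊢ p3
  [WR] p3 ⊢ p3, p1, p2
    [WR] p3 ⊢ p3, p1
      [Ax] p3 ⊢ p3

Result: YES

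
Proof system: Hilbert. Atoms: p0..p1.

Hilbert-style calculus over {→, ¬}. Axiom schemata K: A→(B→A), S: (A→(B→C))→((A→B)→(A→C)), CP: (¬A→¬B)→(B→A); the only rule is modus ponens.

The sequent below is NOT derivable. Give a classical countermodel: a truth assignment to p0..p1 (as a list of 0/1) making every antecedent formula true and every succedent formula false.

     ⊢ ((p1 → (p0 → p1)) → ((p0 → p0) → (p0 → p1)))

Enumerate valuations to refute Γ ⊢ Δ:
  v=00: Γ:[] Δ:[((p1 → (p0 → p1)) → ((p0 → p0) → (p0 → p1)))=T] refutes=False
  v=01: Γ:[] Δ:[((p1 → (p0 → p1)) → ((p0 → p0) → (p0 → p1)))=T] refutes=False
  v=10: Γ:[] Δ:[((p1 → (p0 → p1)) → ((p0 → p0) → (p0 → p1)))=F] refutes=True  ← countermodel

Result: [1, 0]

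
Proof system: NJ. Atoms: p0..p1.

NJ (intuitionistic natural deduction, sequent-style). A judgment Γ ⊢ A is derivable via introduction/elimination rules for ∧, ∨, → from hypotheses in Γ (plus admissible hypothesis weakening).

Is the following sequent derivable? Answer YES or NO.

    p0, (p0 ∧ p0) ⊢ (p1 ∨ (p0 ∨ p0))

Derivation trace:
[Wk] p0, (p0 ∧ p0) ⊢ (p1 ∨ (p0 ∨ p0))
  [∨I₂] p0 ⊢ (p1 ∨ (p0 ∨ p0))
    [∨I₂] p0 ⊢ (p0 ∨ p0)
      [Ax] p0 ⊢ p0

Result: YES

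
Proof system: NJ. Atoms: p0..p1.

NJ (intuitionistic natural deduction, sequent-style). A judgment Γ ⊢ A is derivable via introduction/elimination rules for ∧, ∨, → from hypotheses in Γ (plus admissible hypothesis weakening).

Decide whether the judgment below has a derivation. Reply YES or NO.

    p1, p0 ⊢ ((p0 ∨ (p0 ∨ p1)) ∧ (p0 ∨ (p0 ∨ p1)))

Proof tree:
[∧I] p1, p0 ⊢ ((p0 ∨ (p0 ∨ p1)) ∧ (p0 ∨ (p0 ∨ p1)))
  [∨I₂] p0, p1 ⊢ (p0 ∨ (p0 ∨ p1))
    [Wk] p0, p1 ⊢ (p0 ∨ p1)
      [∨I₁] p0 ⊢ (p0 ∨ p1)
        [Ax] p0 ⊢ p0
  [∨I₂] p0, p1 ⊢ (p0 ∨ (p0 ∨ p1))
    [Wk] p0, p1 ⊢ (p0 ∨ p1)
      [∨I₁] p0 ⊢ (p0 ∨ p1)
        [Ax] p0 ⊢ p0

Result: YES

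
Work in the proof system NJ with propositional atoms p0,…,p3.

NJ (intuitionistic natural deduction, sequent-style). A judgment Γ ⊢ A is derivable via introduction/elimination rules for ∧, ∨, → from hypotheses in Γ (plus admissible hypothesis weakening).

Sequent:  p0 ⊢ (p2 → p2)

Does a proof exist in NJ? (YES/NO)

Derivation trace:
[Wk] p0 ⊢ (p2 → p2)
  [→I]  ⊢ (p2 → p2)
    [Ax] p2 ⊢ p2

Result: YES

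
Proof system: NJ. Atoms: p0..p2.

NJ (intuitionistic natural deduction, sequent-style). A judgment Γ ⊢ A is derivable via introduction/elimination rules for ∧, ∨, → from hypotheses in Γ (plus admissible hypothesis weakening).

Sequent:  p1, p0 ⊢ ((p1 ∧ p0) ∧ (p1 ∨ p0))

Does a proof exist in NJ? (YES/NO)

Derivation trace:
[∧I] p1, p0 ⊢ ((p1 ∧ p0) ∧ (p1 ∨ p0))
  [∧I] p1, p0 ⊢ (p1 ∧ p0)
    [Ax] p1 ⊢ p1
    [Ax] p0 ⊢ p0
  [∨I₁] p1 ⊢ (p1 ∨ p0)
    [Ax] p1 ⊢ p1

Result: YES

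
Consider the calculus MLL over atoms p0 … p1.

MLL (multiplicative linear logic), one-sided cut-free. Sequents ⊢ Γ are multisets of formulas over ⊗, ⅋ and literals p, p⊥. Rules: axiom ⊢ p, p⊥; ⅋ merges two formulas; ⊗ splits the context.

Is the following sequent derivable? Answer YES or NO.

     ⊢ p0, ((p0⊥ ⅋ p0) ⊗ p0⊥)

Proof tree:
[⊗]  ⊢ p0, ((p0⊥ ⅋ p0) ⊗ p0⊥)
  [⅋]  ⊢ (p0⊥ ⅋ p0)
    [Ax]  ⊢ p0, p0⊥
  [Ax]  ⊢ p0, p0⊥

Result: YES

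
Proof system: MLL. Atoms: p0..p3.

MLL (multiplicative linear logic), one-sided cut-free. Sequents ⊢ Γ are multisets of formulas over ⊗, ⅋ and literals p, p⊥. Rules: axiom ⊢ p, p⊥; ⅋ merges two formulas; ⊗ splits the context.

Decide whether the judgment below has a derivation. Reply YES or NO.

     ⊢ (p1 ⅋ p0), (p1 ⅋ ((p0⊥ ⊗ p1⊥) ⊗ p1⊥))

Derivation (root first):
[⅋]  ⊢ (p1 ⅋ p0), (p1 ⅋ ((p0⊥ ⊗ p1⊥) ⊗ p1⊥))
  [⅋]  ⊢ p1, ((p0⊥ ⊗ p1⊥) ⊗ p1⊥), (p1 ⅋ p0)
    [⊗]  ⊢ p0, p1, p1, ((p0⊥ ⊗ p1⊥) ⊗ p1⊥)
      [⊗]  ⊢ p0, p1, (p0⊥ ⊗ p1⊥)
        [Ax]  ⊢ p0, p0⊥
        [Ax]  ⊢ p1, p1⊥
      [Ax]  ⊢ p1, p1⊥

Result: YES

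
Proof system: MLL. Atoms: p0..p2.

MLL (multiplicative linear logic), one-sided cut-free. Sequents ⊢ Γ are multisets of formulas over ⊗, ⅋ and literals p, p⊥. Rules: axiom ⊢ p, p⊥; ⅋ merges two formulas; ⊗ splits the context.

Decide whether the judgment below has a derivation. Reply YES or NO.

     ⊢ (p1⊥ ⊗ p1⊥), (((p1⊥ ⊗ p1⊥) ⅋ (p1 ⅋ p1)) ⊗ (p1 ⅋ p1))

Derivation trace:
[⊗]  ⊢ (p1⊥ ⊗ p1⊥), (((p1⊥ ⊗ p1⊥) ⅋ (p1 ⅋ p1)) ⊗ (p1 ⅋ p1))
  [⅋]  ⊢ ((p1⊥ ⊗ p1⊥) ⅋ (p1 ⅋ p1))
    [⅋]  ⊢ (p1⊥ ⊗ p1⊥), (p1 ⅋ p1)
      [⊗]  ⊢ p1, p1, (p1⊥ ⊗ p1⊥)
        [Ax]  ⊢ p1, p1⊥
        [Ax]  ⊢ p1, p1⊥
  [⅋]  ⊢ (p1⊥ ⊗ p1⊥), (p1 ⅋ p1)
    [⊗]  ⊢ p1, p1, (p1⊥ ⊗ p1⊥)
      [Ax]  ⊢ p1, p1⊥
      [Ax]  ⊢ p1, p1⊥

Result: YES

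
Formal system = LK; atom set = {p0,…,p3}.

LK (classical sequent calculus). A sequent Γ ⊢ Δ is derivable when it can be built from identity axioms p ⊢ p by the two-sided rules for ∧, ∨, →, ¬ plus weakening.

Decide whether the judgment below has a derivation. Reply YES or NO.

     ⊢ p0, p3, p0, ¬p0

Proof tree:
[¬R]  ⊢ p0, p3, p0, ¬p0
  [WR] p0 ⊢ p0, p3, p0
    [WR] p0 ⊢ p0, p3
      [Ax] p0 ⊢ p0

Result: YES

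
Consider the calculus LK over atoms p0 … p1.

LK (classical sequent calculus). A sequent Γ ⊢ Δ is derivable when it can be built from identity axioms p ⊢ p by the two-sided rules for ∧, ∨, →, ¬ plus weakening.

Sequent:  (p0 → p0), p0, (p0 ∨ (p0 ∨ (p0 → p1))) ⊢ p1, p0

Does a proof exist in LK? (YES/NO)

Derivation trace:
[∨L] (p0 → p0), p0, (p0 ∨ (p0 ∨ (p0 → p1))) ⊢ p1, p0
  [WL] p0, (p0 → p0), p0 ⊢ p0
    [→L] p0, (p0 → p0) ⊢ p0
      [Ax] p0 ⊢ p0
      [Ax] p0 ⊢ p0
  [∨L] (p0 → p0), p0, (p0 ∨ (p0 → p1)) ⊢ p1, p0
    [WL] p0, (p0 → p0), p0 ⊢ p0
      [→L] p0, (p0 → p0) ⊢ p0
        [Ax] p0 ⊢ p0
        [Ax] p0 ⊢ p0
    [→L] p0, (p0 → p1) ⊢ p1
      [Ax] p0 ⊢ p0
      [Ax] p1 ⊢ p1

Result: YES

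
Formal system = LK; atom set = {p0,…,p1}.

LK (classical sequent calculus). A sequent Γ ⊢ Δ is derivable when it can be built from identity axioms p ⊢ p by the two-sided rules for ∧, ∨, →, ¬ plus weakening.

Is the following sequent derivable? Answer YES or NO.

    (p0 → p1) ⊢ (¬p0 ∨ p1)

Proof tree:
[∨R] (p0 → p1) ⊢ (¬p0 ∨ p1)
  [¬R] (p0 → p1) ⊢ p1, ¬p0
    [→L] p0, (p0 → p1) ⊢ p1
      [Ax] p0 ⊢ p0
      [Ax] p1 ⊢ p1

Result: YES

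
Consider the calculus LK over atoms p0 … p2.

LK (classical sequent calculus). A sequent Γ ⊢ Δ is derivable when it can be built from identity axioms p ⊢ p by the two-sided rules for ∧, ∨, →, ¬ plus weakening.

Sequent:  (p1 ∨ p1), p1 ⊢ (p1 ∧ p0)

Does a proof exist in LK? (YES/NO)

Truth-table refutation:
  v=000: Γ:[(p1 ∨ p1)=F, p1=F] Δ:[(p1 ∧ p0)=F] refutes=False
  v=001: Γ:[(p1 ∨ p1)=F, p1=F] Δ:[(p1 ∧ p0)=F] refutes=False
  v=010: Γ:[(p1 ∨ p1)=T, p1=T] Δ:[(p1 ∧ p0)=F] refutes=True  ← countermodel

Result: NO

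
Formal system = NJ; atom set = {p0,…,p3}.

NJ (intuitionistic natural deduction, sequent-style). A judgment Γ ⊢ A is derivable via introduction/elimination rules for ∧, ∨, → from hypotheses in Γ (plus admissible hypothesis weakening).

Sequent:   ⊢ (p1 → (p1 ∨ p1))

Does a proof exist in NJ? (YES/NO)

Derivation trace:
[→I]  ⊢ (p1 → (p1 ∨ p1))
  [∨I₁] p1 ⊢ (p1 ∨ p1)
    [Ax] p1 ⊢ p1

Result: YES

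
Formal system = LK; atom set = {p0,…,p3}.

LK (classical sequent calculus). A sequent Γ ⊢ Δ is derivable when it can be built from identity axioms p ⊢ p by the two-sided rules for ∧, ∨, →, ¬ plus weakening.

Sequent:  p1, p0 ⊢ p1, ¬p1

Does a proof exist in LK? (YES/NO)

Proof tree:
[WL] p1, p0 ⊢ p1, ¬p1
  [¬R] p1 ⊢ p1, ¬p1
    [WL] p1, p1 ⊢ p1
      [Ax] p1 ⊢ p1

Result: YES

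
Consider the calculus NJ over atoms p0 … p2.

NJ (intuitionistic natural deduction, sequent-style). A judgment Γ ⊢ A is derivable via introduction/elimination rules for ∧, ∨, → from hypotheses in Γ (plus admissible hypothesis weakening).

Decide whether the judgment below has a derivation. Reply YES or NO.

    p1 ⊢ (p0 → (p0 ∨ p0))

Derivation trace:
[Wk] p1 ⊢ (p0 → (p0 ∨ p0))
  [→I]  ⊢ (p0 → (p0 ∨ p0))
    [∨I₂] p0 ⊢ (p0 ∨ p0)
      [Ax] p0 ⊢ p0

Result: YES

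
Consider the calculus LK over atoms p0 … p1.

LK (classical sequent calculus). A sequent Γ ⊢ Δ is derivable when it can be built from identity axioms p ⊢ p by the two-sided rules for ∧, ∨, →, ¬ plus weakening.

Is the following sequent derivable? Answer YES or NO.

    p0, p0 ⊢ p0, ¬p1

Proof tree:
[WL] p0, p0 ⊢ p0, ¬p1
  [¬R] p0 ⊢ p0, ¬p1
    [WL] p0, p1 ⊢ p0
      [Ax] p0 ⊢ p0

Result: YES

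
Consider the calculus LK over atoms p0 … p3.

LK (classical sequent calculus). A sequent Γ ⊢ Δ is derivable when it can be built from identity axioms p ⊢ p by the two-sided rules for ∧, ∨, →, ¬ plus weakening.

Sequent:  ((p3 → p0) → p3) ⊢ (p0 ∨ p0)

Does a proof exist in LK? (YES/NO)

Enumerate valuations to refute Γ ⊢ Δ:
  v=0000: Γ:[((p3 → p0) → p3)=F] Δ:[(p0 ∨ p0)=F] refutes=False
  v=0001: Γ:[((p3 → p0) → p3)=T] Δ:[(p0 ∨ p0)=F] refutes=True  ← countermodel

Result: NO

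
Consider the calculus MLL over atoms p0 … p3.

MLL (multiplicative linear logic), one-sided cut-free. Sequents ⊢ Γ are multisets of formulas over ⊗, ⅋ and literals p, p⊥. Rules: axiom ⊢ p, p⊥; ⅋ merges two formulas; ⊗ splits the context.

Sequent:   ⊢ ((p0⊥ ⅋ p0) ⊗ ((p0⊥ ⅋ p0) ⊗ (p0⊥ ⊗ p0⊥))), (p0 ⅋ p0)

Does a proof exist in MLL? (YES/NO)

Derivation trace:
[⅋]  ⊢ ((p0⊥ ⅋ p0) ⊗ ((p0⊥ ⅋ p0) ⊗ (p0⊥ ⊗ p0⊥))), (p0 ⅋ p0)
  [⊗]  ⊢ p0, p0, ((p0⊥ ⅋ p0) ⊗ ((p0⊥ ⅋ p0) ⊗ (p0⊥ ⊗ p0⊥)))
    [⅋]  ⊢ (p0⊥ ⅋ p0)
      [Ax]  ⊢ p0, p0⊥
    [⊗]  ⊢ p0, p0, ((p0⊥ ⅋ p0) ⊗ (p0⊥ ⊗ p0⊥))
      [⅋]  ⊢ (p0⊥ ⅋ p0)
        [Ax]  ⊢ p0, p0⊥
      [⊗]  ⊢ p0, p0, (p0⊥ ⊗ p0⊥)
        [Ax]  ⊢ p0, p0⊥
        [Ax]  ⊢ p0, p0⊥

Result: YES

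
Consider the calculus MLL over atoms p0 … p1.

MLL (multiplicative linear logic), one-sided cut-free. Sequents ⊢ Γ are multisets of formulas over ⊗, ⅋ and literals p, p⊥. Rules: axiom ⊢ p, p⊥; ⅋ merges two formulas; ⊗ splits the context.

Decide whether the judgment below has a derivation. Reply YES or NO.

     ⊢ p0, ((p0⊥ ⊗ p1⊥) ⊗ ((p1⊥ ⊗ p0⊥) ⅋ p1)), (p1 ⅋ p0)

Derivation (root first):
[⅋]  ⊢ p0, ((p0⊥ ⊗ p1⊥) ⊗ ((p1⊥ ⊗ p0⊥) ⅋ p1)), (p1 ⅋ p0)
  [⊗]  ⊢ p0, p1, p0, ((p0⊥ ⊗ p1⊥) ⊗ ((p1⊥ ⊗ p0⊥) ⅋ p1))
    [⊗]  ⊢ p0, p1, (p0⊥ ⊗ p1⊥)
      [Ax]  ⊢ p0, p0⊥
      [Ax]  ⊢ p1, p1⊥
    [⅋]  ⊢ p0, ((p1⊥ ⊗ p0⊥) ⅋ p1)
      [⊗]  ⊢ p1, p0, (p1⊥ ⊗ p0⊥)
        [Ax]  ⊢ p1, p1⊥
        [Ax]  ⊢ p0, p0⊥

Result: YES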